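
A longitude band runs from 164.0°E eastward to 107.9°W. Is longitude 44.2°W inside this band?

Band width going east from +164.0° to -107.9°: ((-107.9 − 164.0) mod 360) = 88.1°.
Offset of -44.2° east of the west edge: ((-44.2 − 164.0) mod 360) = 151.8°.
151.8° > 88.1° ⇒ outside.

No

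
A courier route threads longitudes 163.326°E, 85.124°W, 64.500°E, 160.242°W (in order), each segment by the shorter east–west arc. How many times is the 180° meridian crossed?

Leg 1: +163.326° → -85.124°, shortest Δλ = 111.55° (east) — crosses 180°.
Leg 2: -85.124° → +64.500°, shortest Δλ = 149.624° (east) — does not cross 180°.
Leg 3: +64.500° → -160.242°, shortest Δλ = 135.258° (east) — crosses 180°.
Total crossings: 2.

2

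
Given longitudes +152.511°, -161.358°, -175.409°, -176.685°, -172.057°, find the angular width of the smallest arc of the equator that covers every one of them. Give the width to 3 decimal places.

Sort the longitudes: -176.685°, -175.409°, -172.057°, -161.358°, +152.511°.
Eastward gaps between consecutive values (wrapping around): 1.276°, 3.352°, 10.699°, 313.869°, 30.804°.
Largest gap = 313.869° ⇒ minimal covering band is its complement: 360° − 313.869° = 46.131°.
Band runs from +152.511° eastward to -161.358°, crossing the antimeridian.

46.131°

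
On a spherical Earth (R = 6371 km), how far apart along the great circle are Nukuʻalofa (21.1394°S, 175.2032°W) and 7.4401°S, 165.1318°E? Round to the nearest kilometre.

2604 km

Δλ = 165.1318 − -175.2032 = 340.3350°; wrapped into (−180°, 180°]: -19.6650°.
Δφ = -7.4401 − -21.1394 = 13.6993°.
a = sin²(Δφ/2) + cos φ₁ · cos φ₂ · sin²(Δλ/2) = 0.041194.
c = 2·atan2(√a, √(1−a)) = 0.40877 rad → d = 6371·c ≈ 2604.26 km.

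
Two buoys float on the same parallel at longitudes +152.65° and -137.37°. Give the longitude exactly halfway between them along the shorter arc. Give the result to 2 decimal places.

Signed shortest Δλ from +152.65° to -137.37° is +69.98°.
Midpoint longitude = +152.65° + (+69.98°)/2 = +152.65° + 34.99° = +187.64°.
Normalise into (−180°, 180°]: -172.36°.
(The naïve average (+152.65 + -137.37)/2 = 7.64° is on the wrong side of the globe.)

-172.36°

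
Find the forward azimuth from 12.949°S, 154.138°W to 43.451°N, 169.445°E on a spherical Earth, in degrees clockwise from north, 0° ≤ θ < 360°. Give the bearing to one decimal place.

Δλ = 169.445 − -154.138 = 323.583°; wrapped into (−180°, 180°]: -36.417°.
θ = atan2( sin Δλ · cos φ₂ , cos φ₁ · sin φ₂ − sin φ₁ · cos φ₂ · cos Δλ )
  = atan2(-0.43097, 0.80115) = -28.278° → normalised to [0°, 360°): 331.722°.

331.7°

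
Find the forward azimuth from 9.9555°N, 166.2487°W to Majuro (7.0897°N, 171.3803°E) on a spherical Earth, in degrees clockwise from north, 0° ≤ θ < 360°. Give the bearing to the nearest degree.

264°

Δλ = 171.3803 − -166.2487 = 337.6290°; wrapped into (−180°, 180°]: -22.3710°.
θ = atan2( sin Δλ · cos φ₂ , cos φ₁ · sin φ₂ − sin φ₁ · cos φ₂ · cos Δλ )
  = atan2(-0.37769, -0.03708) = -95.608° → normalised to [0°, 360°): 264.392°.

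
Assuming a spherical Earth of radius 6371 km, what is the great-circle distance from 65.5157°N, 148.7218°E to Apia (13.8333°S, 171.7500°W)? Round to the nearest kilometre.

9415 km

Δλ = -171.7500 − 148.7218 = -320.4718°; wrapped into (−180°, 180°]: 39.5282°.
Δφ = -13.8333 − 65.5157 = -79.3490°.
a = sin²(Δφ/2) + cos φ₁ · cos φ₂ · sin²(Δλ/2) = 0.453602.
c = 2·atan2(√a, √(1−a)) = 1.47787 rad → d = 6371·c ≈ 9415.48 km.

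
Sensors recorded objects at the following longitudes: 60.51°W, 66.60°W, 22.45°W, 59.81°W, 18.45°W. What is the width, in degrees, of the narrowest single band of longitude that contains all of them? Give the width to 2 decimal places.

Sort the longitudes: -66.60°, -60.51°, -59.81°, -22.45°, -18.45°.
Eastward gaps between consecutive values (wrapping around): 6.09°, 0.70°, 37.36°, 4.00°, 311.85°.
Largest gap = 311.85° ⇒ minimal covering band is its complement: 360° − 311.85° = 48.15°.
Band runs from -66.60° eastward to -18.45°.

48.15°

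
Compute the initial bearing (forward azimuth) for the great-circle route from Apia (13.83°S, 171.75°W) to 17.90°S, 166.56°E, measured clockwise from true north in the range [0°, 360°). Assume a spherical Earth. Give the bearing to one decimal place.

Δλ = 166.56 − -171.75 = 338.31°; wrapped into (−180°, 180°]: -21.69°.
θ = atan2( sin Δλ · cos φ₂ , cos φ₁ · sin φ₂ − sin φ₁ · cos φ₂ · cos Δλ )
  = atan2(-0.35169, -0.08708) = -103.907° → normalised to [0°, 360°): 256.093°.

256.1°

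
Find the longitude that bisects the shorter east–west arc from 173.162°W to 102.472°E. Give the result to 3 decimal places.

144.655°E

Signed shortest Δλ from -173.162° to +102.472° is -84.366°.
Midpoint longitude = -173.162° + (-84.366°)/2 = -173.162° − 42.183° = -215.345°.
Normalise into (−180°, 180°]: +144.655°.
(The naïve average (-173.162 + +102.472)/2 = -35.345° is on the wrong side of the globe.)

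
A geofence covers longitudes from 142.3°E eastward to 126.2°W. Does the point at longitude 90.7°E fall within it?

No

Band width going east from +142.3° to -126.2°: ((-126.2 − 142.3) mod 360) = 91.5°.
Offset of +90.7° east of the west edge: ((90.7 − 142.3) mod 360) = 308.4°.
308.4° > 91.5° ⇒ outside.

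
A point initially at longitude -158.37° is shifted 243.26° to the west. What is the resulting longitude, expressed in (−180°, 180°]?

Start at -158.37°; shift −243.26° → -401.63°.
-401.63° lies outside (−180°, 180°]; add 360° → -41.63°.

-41.63°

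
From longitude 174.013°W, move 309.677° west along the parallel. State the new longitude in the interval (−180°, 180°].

Start at -174.013°; shift −309.677° → -483.690°.
-483.690° lies outside (−180°, 180°]; add 360° → -123.690°.

123.690°W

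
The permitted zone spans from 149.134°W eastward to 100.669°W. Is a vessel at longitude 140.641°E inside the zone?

No

Band width going east from -149.134° to -100.669°: ((-100.669 − -149.134) mod 360) = 48.465°.
Offset of +140.641° east of the west edge: ((140.641 − -149.134) mod 360) = 289.775°.
289.775° > 48.465° ⇒ outside.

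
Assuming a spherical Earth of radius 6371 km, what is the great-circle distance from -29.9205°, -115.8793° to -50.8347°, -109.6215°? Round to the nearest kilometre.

2383 km

Δλ = -109.6215 − -115.8793 = 6.2578°.
Δφ = -50.8347 − -29.9205 = -20.9142°.
a = sin²(Δφ/2) + cos φ₁ · cos φ₂ · sin²(Δλ/2) = 0.034573.
c = 2·atan2(√a, √(1−a)) = 0.37405 rad → d = 6371·c ≈ 2383.09 km.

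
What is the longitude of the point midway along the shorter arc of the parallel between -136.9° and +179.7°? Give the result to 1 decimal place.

Signed shortest Δλ from -136.9° to +179.7° is -43.4°.
Midpoint longitude = -136.9° + (-43.4°)/2 = -136.9° − 21.7° = -158.6°.
(The naïve average (-136.9 + +179.7)/2 = 21.4° is on the wrong side of the globe.)

-158.6°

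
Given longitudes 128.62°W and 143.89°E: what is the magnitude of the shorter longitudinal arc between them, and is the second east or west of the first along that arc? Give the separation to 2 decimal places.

87.49° west

Raw difference: 143.89 − -128.62 = 272.51°.
Normalise into (−180°, 180°]: 272.51° − 360° = -87.49°.
Negative ⇒ the second point lies to the west; separation 87.49°.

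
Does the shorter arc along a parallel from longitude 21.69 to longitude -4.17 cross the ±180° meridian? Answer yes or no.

Signed shortest Δλ = ((-4.17 − 21.69 + 180) mod 360) − 180 = -25.86°.
Going west by 25.86° from +21.69° reaches -4.17° without touching 180°.

No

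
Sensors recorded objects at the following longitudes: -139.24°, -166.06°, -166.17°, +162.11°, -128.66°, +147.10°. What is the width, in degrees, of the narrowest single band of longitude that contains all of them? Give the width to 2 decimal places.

Sort the longitudes: -166.17°, -166.06°, -139.24°, -128.66°, +147.10°, +162.11°.
Eastward gaps between consecutive values (wrapping around): 0.11°, 26.82°, 10.58°, 275.76°, 15.01°, 31.72°.
Largest gap = 275.76° ⇒ minimal covering band is its complement: 360° − 275.76° = 84.24°.
Band runs from +147.10° eastward to -128.66°, crossing the antimeridian.

84.24°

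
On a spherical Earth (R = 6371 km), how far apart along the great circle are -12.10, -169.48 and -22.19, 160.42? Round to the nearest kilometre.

3381 km

Δλ = 160.42 − -169.48 = 329.90°; wrapped into (−180°, 180°]: -30.10°.
Δφ = -22.19 − -12.10 = -10.09°.
a = sin²(Δφ/2) + cos φ₁ · cos φ₂ · sin²(Δλ/2) = 0.068777.
c = 2·atan2(√a, √(1−a)) = 0.53071 rad → d = 6371·c ≈ 3381.17 km.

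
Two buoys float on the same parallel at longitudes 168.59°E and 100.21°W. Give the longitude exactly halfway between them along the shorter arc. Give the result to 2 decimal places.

145.81°W

Signed shortest Δλ from +168.59° to -100.21° is +91.20°.
Midpoint longitude = +168.59° + (+91.20°)/2 = +168.59° + 45.60° = +214.19°.
Normalise into (−180°, 180°]: -145.81°.
(The naïve average (+168.59 + -100.21)/2 = 34.19° is on the wrong side of the globe.)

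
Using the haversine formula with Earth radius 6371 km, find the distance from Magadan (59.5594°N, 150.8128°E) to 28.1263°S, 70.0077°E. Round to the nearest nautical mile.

6579 nmi

Δλ = 70.0077 − 150.8128 = -80.8051°.
Δφ = -28.1263 − 59.5594 = -87.6857°.
a = sin²(Δφ/2) + cos φ₁ · cos φ₂ · sin²(Δλ/2) = 0.667518.
c = 2·atan2(√a, √(1−a)) = 1.91244 rad → d = 6371·c ≈ 12184.15 km ≈ 6578.92 nmi.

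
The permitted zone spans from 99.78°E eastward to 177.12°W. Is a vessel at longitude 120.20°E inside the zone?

Band width going east from +99.78° to -177.12°: ((-177.12 − 99.78) mod 360) = 83.10°.
Offset of +120.20° east of the west edge: ((120.20 − 99.78) mod 360) = 20.42°.
20.42° ≤ 83.10° ⇒ inside.

Yes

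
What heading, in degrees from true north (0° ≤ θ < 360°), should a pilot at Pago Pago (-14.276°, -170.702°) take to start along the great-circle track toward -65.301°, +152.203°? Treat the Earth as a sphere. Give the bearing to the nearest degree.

Δλ = 152.203 − -170.702 = 322.905°; wrapped into (−180°, 180°]: -37.095°.
θ = atan2( sin Δλ · cos φ₂ , cos φ₁ · sin φ₂ − sin φ₁ · cos φ₂ · cos Δλ )
  = atan2(-0.25202, -0.79827) = -162.479° → normalised to [0°, 360°): 197.521°.

198°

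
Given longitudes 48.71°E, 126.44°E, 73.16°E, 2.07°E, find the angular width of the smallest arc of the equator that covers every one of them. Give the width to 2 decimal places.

Sort the longitudes: +2.07°, +48.71°, +73.16°, +126.44°.
Eastward gaps between consecutive values (wrapping around): 46.64°, 24.45°, 53.28°, 235.63°.
Largest gap = 235.63° ⇒ minimal covering band is its complement: 360° − 235.63° = 124.37°.
Band runs from +2.07° eastward to +126.44°.

124.37°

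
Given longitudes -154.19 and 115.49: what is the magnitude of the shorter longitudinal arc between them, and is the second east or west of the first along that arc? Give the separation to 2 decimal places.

90.32° west

Raw difference: 115.49 − -154.19 = 269.68°.
Normalise into (−180°, 180°]: 269.68° − 360° = -90.32°.
Negative ⇒ the second point lies to the west; separation 90.32°.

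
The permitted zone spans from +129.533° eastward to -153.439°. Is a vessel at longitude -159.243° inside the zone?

Yes

Band width going east from +129.533° to -153.439°: ((-153.439 − 129.533) mod 360) = 77.028°.
Offset of -159.243° east of the west edge: ((-159.243 − 129.533) mod 360) = 71.224°.
71.224° ≤ 77.028° ⇒ inside.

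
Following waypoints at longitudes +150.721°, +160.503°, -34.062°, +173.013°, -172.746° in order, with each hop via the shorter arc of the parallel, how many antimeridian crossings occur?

Leg 1: +150.721° → +160.503°, shortest Δλ = 9.782° (east) — does not cross 180°.
Leg 2: +160.503° → -34.062°, shortest Δλ = 165.435° (east) — crosses 180°.
Leg 3: -34.062° → +173.013°, shortest Δλ = -152.925° (west) — crosses 180°.
Leg 4: +173.013° → -172.746°, shortest Δλ = 14.241° (east) — crosses 180°.
Total crossings: 3.

3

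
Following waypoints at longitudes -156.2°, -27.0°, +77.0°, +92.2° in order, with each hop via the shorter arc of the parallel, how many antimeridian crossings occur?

Leg 1: -156.2° → -27.0°, shortest Δλ = 129.2° (east) — does not cross 180°.
Leg 2: -27.0° → +77.0°, shortest Δλ = 104.0° (east) — does not cross 180°.
Leg 3: +77.0° → +92.2°, shortest Δλ = 15.2° (east) — does not cross 180°.
Total crossings: 0.

0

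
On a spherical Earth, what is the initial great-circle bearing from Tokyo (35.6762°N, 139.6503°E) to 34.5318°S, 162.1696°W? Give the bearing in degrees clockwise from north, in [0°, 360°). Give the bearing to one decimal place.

Δλ = -162.1696 − 139.6503 = -301.8199°; wrapped into (−180°, 180°]: 58.1801°.
θ = atan2( sin Δλ · cos φ₂ , cos φ₁ · sin φ₂ − sin φ₁ · cos φ₂ · cos Δλ )
  = atan2(0.70000, -0.71380) = 135.559° → normalised to [0°, 360°): 135.559°.

135.6°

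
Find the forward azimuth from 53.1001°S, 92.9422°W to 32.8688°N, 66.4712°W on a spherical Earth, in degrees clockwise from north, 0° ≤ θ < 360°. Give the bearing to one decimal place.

Δλ = -66.4712 − -92.9422 = 26.4710°.
θ = atan2( sin Δλ · cos φ₂ , cos φ₁ · sin φ₂ − sin φ₁ · cos φ₂ · cos Δλ )
  = atan2(0.37439, 0.92711) = 21.990° → normalised to [0°, 360°): 21.990°.

22.0°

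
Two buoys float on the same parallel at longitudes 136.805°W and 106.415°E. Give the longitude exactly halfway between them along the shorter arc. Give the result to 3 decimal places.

164.805°E

Signed shortest Δλ from -136.805° to +106.415° is -116.780°.
Midpoint longitude = -136.805° + (-116.780°)/2 = -136.805° − 58.390° = -195.195°.
Normalise into (−180°, 180°]: +164.805°.
(The naïve average (-136.805 + +106.415)/2 = -15.195° is on the wrong side of the globe.)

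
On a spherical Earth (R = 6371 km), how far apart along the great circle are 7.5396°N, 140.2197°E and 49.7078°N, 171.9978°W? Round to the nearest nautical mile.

3479 nmi

Δλ = -171.9978 − 140.2197 = -312.2175°; wrapped into (−180°, 180°]: 47.7825°.
Δφ = 49.7078 − 7.5396 = 42.1682°.
a = sin²(Δφ/2) + cos φ₁ · cos φ₂ · sin²(Δλ/2) = 0.234568.
c = 2·atan2(√a, √(1−a)) = 1.01118 rad → d = 6371·c ≈ 6442.21 km ≈ 3478.51 nmi.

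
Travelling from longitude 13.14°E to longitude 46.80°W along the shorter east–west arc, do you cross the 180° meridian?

No

Signed shortest Δλ = ((-46.80 − 13.14 + 180) mod 360) − 180 = -59.94°.
Going west by 59.94° from +13.14° reaches -46.80° without touching 180°.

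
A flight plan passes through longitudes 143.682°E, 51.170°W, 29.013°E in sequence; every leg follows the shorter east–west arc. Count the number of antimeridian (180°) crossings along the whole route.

1

Leg 1: +143.682° → -51.170°, shortest Δλ = 165.148° (east) — crosses 180°.
Leg 2: -51.170° → +29.013°, shortest Δλ = 80.183° (east) — does not cross 180°.
Total crossings: 1.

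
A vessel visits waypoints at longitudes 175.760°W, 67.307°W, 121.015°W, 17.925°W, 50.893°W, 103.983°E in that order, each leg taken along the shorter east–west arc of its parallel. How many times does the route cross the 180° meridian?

0

Leg 1: -175.760° → -67.307°, shortest Δλ = 108.453° (east) — does not cross 180°.
Leg 2: -67.307° → -121.015°, shortest Δλ = -53.708° (west) — does not cross 180°.
Leg 3: -121.015° → -17.925°, shortest Δλ = 103.09° (east) — does not cross 180°.
Leg 4: -17.925° → -50.893°, shortest Δλ = -32.968° (west) — does not cross 180°.
Leg 5: -50.893° → +103.983°, shortest Δλ = 154.876° (east) — does not cross 180°.
Total crossings: 0.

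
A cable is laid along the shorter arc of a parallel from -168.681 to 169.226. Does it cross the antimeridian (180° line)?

Naïve |169.226 − -168.681| = 337.907° > 180°, so the shorter arc goes the other way round — across 180°.
Signed shortest Δλ = ((169.226 − -168.681 + 180) mod 360) − 180 = -22.093°.
Going west by 22.093° from -168.681° passes through 180° before reaching +169.226°.

Yes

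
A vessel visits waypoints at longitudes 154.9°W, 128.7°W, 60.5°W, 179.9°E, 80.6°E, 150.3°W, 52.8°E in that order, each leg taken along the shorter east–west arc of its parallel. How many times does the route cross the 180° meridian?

Leg 1: -154.9° → -128.7°, shortest Δλ = 26.2° (east) — does not cross 180°.
Leg 2: -128.7° → -60.5°, shortest Δλ = 68.2° (east) — does not cross 180°.
Leg 3: -60.5° → +179.9°, shortest Δλ = -119.6° (west) — crosses 180°.
Leg 4: +179.9° → +80.6°, shortest Δλ = -99.3° (west) — does not cross 180°.
Leg 5: +80.6° → -150.3°, shortest Δλ = 129.1° (east) — crosses 180°.
Leg 6: -150.3° → +52.8°, shortest Δλ = -156.9° (west) — crosses 180°.
Total crossings: 3.

3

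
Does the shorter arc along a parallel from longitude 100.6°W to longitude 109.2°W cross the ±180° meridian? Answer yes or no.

No

Signed shortest Δλ = ((-109.2 − -100.6 + 180) mod 360) − 180 = -8.6°.
Going west by 8.6° from -100.6° reaches -109.2° without touching 180°.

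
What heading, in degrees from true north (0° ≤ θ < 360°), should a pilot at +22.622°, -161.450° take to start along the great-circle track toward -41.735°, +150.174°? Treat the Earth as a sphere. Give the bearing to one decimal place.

214.7°

Δλ = 150.174 − -161.450 = 311.624°; wrapped into (−180°, 180°]: -48.376°.
θ = atan2( sin Δλ · cos φ₂ , cos φ₁ · sin φ₂ − sin φ₁ · cos φ₂ · cos Δλ )
  = atan2(-0.55782, -0.80513) = -145.284° → normalised to [0°, 360°): 214.716°.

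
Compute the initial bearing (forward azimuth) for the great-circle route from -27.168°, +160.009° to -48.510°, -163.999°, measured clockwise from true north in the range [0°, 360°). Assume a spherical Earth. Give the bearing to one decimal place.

137.3°

Δλ = -163.999 − 160.009 = -324.008°; wrapped into (−180°, 180°]: 35.992°.
θ = atan2( sin Δλ · cos φ₂ , cos φ₁ · sin φ₂ − sin φ₁ · cos φ₂ · cos Δλ )
  = atan2(0.38933, -0.42168) = 137.285° → normalised to [0°, 360°): 137.285°.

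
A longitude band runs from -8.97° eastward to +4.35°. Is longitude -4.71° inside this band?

Yes

Band width going east from -8.97° to +4.35°: ((4.35 − -8.97) mod 360) = 13.32°.
Offset of -4.71° east of the west edge: ((-4.71 − -8.97) mod 360) = 4.26°.
4.26° ≤ 13.32° ⇒ inside.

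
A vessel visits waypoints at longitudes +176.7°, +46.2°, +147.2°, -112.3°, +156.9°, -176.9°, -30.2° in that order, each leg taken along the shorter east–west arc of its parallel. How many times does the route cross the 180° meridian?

3

Leg 1: +176.7° → +46.2°, shortest Δλ = -130.5° (west) — does not cross 180°.
Leg 2: +46.2° → +147.2°, shortest Δλ = 101.0° (east) — does not cross 180°.
Leg 3: +147.2° → -112.3°, shortest Δλ = 100.5° (east) — crosses 180°.
Leg 4: -112.3° → +156.9°, shortest Δλ = -90.8° (west) — crosses 180°.
Leg 5: +156.9° → -176.9°, shortest Δλ = 26.2° (east) — crosses 180°.
Leg 6: -176.9° → -30.2°, shortest Δλ = 146.7° (east) — does not cross 180°.
Total crossings: 3.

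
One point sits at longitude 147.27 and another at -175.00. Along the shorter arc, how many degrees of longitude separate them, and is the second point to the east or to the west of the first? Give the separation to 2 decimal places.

Raw difference: -175.00 − 147.27 = -322.27°.
Normalise into (−180°, 180°]: -322.27° + 360° = 37.73°.
Positive ⇒ the second point lies to the east; separation 37.73°.

37.73° east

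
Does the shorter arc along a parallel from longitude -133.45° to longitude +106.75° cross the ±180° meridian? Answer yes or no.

Naïve |106.75 − -133.45| = 240.2° > 180°, so the shorter arc goes the other way round — across 180°.
Signed shortest Δλ = ((106.75 − -133.45 + 180) mod 360) − 180 = -119.8°.
Going west by 119.8° from -133.45° passes through 180° before reaching +106.75°.

Yes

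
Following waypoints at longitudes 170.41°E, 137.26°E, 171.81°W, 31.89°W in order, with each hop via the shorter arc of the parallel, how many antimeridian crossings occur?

Leg 1: +170.41° → +137.26°, shortest Δλ = -33.15° (west) — does not cross 180°.
Leg 2: +137.26° → -171.81°, shortest Δλ = 50.93° (east) — crosses 180°.
Leg 3: -171.81° → -31.89°, shortest Δλ = 139.92° (east) — does not cross 180°.
Total crossings: 1.

1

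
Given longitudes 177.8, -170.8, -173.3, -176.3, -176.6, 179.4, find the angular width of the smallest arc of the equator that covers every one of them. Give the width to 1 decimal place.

Sort the longitudes: -176.6°, -176.3°, -173.3°, -170.8°, +177.8°, +179.4°.
Eastward gaps between consecutive values (wrapping around): 0.3°, 3.0°, 2.5°, 348.6°, 1.6°, 4.0°.
Largest gap = 348.6° ⇒ minimal covering band is its complement: 360° − 348.6° = 11.4°.
Band runs from +177.8° eastward to -170.8°, crossing the antimeridian.

11.4°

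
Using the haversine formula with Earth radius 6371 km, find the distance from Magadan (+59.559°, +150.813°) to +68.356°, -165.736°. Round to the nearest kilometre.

Δλ = -165.736 − 150.813 = -316.549°; wrapped into (−180°, 180°]: 43.451°.
Δφ = 68.356 − 59.559 = 8.797°.
a = sin²(Δφ/2) + cos φ₁ · cos φ₂ · sin²(Δλ/2) = 0.031487.
c = 2·atan2(√a, √(1−a)) = 0.35678 rad → d = 6371·c ≈ 2273.04 km.

2273 km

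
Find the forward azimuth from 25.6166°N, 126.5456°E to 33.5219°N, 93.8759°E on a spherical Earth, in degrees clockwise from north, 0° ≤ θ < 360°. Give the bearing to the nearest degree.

Δλ = 93.8759 − 126.5456 = -32.6697°.
θ = atan2( sin Δλ · cos φ₂ , cos φ₁ · sin φ₂ − sin φ₁ · cos φ₂ · cos Δλ )
  = atan2(-0.45001, 0.19456) = -66.619° → normalised to [0°, 360°): 293.381°.

293°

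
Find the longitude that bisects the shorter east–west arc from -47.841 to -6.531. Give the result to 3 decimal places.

-27.186°

Signed shortest Δλ from -47.841° to -6.531° is +41.310°.
Midpoint longitude = -47.841° + (+41.310°)/2 = -47.841° + 20.655° = -27.186°.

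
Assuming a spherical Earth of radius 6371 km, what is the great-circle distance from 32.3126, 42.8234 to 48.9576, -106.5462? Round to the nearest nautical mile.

5660 nmi

Δλ = -106.5462 − 42.8234 = -149.3696°.
Δφ = 48.9576 − 32.3126 = 16.6450°.
a = sin²(Δφ/2) + cos φ₁ · cos φ₂ · sin²(Δλ/2) = 0.537173.
c = 2·atan2(√a, √(1−a)) = 1.64521 rad → d = 6371·c ≈ 10481.64 km ≈ 5659.63 nmi.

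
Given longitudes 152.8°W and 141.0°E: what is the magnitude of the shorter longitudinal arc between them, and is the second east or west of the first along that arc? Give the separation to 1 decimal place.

66.2° west

Raw difference: 141.0 − -152.8 = 293.8°.
Normalise into (−180°, 180°]: 293.8° − 360° = -66.2°.
Negative ⇒ the second point lies to the west; separation 66.2°.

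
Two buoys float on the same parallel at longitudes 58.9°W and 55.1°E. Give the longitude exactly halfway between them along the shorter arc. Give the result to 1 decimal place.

Signed shortest Δλ from -58.9° to +55.1° is +114.0°.
Midpoint longitude = -58.9° + (+114.0°)/2 = -58.9° + 57.0° = -1.9°.

1.9°W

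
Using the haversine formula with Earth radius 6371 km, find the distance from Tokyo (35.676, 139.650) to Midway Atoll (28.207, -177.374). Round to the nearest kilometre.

Δλ = -177.374 − 139.650 = -317.024°; wrapped into (−180°, 180°]: 42.976°.
Δφ = 28.207 − 35.676 = -7.469°.
a = sin²(Δφ/2) + cos φ₁ · cos φ₂ · sin²(Δλ/2) = 0.100297.
c = 2·atan2(√a, √(1−a)) = 0.64449 rad → d = 6371·c ≈ 4106.04 km.

4106 km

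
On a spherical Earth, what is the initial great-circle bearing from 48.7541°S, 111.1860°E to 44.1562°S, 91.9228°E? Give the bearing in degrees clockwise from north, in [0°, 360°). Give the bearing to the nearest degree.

282°

Δλ = 91.9228 − 111.1860 = -19.2632°.
θ = atan2( sin Δλ · cos φ₂ , cos φ₁ · sin φ₂ − sin φ₁ · cos φ₂ · cos Δλ )
  = atan2(-0.23669, 0.04996) = -78.081° → normalised to [0°, 360°): 281.919°.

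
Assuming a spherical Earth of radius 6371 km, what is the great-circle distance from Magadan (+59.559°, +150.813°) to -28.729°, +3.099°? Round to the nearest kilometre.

Δλ = 3.099 − 150.813 = -147.714°.
Δφ = -28.729 − 59.559 = -88.288°.
a = sin²(Δφ/2) + cos φ₁ · cos φ₂ · sin²(Δλ/2) = 0.895001.
c = 2·atan2(√a, √(1−a)) = 2.48161 rad → d = 6371·c ≈ 15810.33 km.

15810 km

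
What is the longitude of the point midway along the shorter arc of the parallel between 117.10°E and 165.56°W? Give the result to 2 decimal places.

155.77°E

Signed shortest Δλ from +117.10° to -165.56° is +77.34°.
Midpoint longitude = +117.10° + (+77.34°)/2 = +117.10° + 38.67° = +155.77°.
(The naïve average (+117.10 + -165.56)/2 = -24.23° is on the wrong side of the globe.)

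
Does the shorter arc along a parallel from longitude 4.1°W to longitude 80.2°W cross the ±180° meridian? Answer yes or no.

No

Signed shortest Δλ = ((-80.2 − -4.1 + 180) mod 360) − 180 = -76.1°.
Going west by 76.1° from -4.1° reaches -80.2° without touching 180°.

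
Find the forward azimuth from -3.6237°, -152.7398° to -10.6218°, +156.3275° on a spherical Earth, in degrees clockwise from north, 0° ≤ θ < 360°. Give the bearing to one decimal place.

Δλ = 156.3275 − -152.7398 = 309.0673°; wrapped into (−180°, 180°]: -50.9327°.
θ = atan2( sin Δλ · cos φ₂ , cos φ₁ · sin φ₂ − sin φ₁ · cos φ₂ · cos Δλ )
  = atan2(-0.76310, -0.14481) = -100.745° → normalised to [0°, 360°): 259.255°.

259.3°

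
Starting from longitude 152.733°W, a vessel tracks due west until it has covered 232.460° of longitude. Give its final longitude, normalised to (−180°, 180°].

Start at -152.733°; shift −232.460° → -385.193°.
-385.193° lies outside (−180°, 180°]; add 360° → -25.193°.

25.193°W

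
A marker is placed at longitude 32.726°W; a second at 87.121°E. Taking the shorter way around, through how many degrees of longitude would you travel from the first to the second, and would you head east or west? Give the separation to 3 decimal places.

119.847° east

Raw difference: 87.121 − -32.726 = 119.847°.
Normalise into (−180°, 180°]: 119.847° stays 119.847°.
Positive ⇒ the second point lies to the east; separation 119.847°.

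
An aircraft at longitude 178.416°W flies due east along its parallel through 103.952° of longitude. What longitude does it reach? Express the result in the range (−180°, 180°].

Start at -178.416°; shift +103.952° → -74.464°.
-74.464° already lies in (−180°, 180°].

74.464°W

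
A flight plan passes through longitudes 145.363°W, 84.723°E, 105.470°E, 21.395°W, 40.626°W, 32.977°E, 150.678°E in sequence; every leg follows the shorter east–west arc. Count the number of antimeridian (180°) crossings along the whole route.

1

Leg 1: -145.363° → +84.723°, shortest Δλ = -129.914° (west) — crosses 180°.
Leg 2: +84.723° → +105.470°, shortest Δλ = 20.747° (east) — does not cross 180°.
Leg 3: +105.470° → -21.395°, shortest Δλ = -126.865° (west) — does not cross 180°.
Leg 4: -21.395° → -40.626°, shortest Δλ = -19.231° (west) — does not cross 180°.
Leg 5: -40.626° → +32.977°, shortest Δλ = 73.603° (east) — does not cross 180°.
Leg 6: +32.977° → +150.678°, shortest Δλ = 117.701° (east) — does not cross 180°.
Total crossings: 1.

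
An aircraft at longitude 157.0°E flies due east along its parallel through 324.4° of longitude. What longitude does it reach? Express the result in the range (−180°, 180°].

121.4°E

Start at +157.0°; shift +324.4° → +481.4°.
+481.4° lies outside (−180°, 180°]; subtract 360° → +121.4°.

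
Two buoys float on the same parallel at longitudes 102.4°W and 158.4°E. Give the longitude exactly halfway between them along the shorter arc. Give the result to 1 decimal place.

152.0°W

Signed shortest Δλ from -102.4° to +158.4° is -99.2°.
Midpoint longitude = -102.4° + (-99.2°)/2 = -102.4° − 49.6° = -152.0°.
(The naïve average (-102.4 + +158.4)/2 = 28.0° is on the wrong side of the globe.)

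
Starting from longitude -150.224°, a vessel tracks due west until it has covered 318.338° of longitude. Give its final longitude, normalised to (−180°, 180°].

-108.562°

Start at -150.224°; shift −318.338° → -468.562°.
-468.562° lies outside (−180°, 180°]; add 360° → -108.562°.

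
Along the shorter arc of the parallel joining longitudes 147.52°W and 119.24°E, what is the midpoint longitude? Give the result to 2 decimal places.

165.86°E

Signed shortest Δλ from -147.52° to +119.24° is -93.24°.
Midpoint longitude = -147.52° + (-93.24°)/2 = -147.52° − 46.62° = -194.14°.
Normalise into (−180°, 180°]: +165.86°.
(The naïve average (-147.52 + +119.24)/2 = -14.14° is on the wrong side of the globe.)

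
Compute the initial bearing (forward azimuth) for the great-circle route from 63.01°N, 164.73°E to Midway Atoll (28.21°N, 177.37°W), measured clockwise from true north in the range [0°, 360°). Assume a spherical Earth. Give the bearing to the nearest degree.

153°

Δλ = -177.37 − 164.73 = -342.10°; wrapped into (−180°, 180°]: 17.90°.
θ = atan2( sin Δλ · cos φ₂ , cos φ₁ · sin φ₂ − sin φ₁ · cos φ₂ · cos Δλ )
  = atan2(0.27085, -0.53270) = 153.049° → normalised to [0°, 360°): 153.049°.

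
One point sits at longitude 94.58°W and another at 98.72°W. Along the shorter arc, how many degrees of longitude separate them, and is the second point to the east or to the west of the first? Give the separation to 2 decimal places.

4.14° west

Raw difference: -98.72 − -94.58 = -4.14°.
Normalise into (−180°, 180°]: -4.14° stays -4.14°.
Negative ⇒ the second point lies to the west; separation 4.14°.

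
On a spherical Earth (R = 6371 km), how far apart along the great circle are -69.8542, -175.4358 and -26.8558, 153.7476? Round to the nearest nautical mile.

2794 nmi

Δλ = 153.7476 − -175.4358 = 329.1834°; wrapped into (−180°, 180°]: -30.8166°.
Δφ = -26.8558 − -69.8542 = 42.9984°.
a = sin²(Δφ/2) + cos φ₁ · cos φ₂ · sin²(Δλ/2) = 0.156005.
c = 2·atan2(√a, √(1−a)) = 0.81208 rad → d = 6371·c ≈ 5173.76 km ≈ 2793.61 nmi.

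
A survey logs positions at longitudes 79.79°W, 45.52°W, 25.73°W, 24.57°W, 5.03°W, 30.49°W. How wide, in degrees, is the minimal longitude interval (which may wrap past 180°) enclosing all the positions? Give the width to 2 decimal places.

Sort the longitudes: -79.79°, -45.52°, -30.49°, -25.73°, -24.57°, -5.03°.
Eastward gaps between consecutive values (wrapping around): 34.27°, 15.03°, 4.76°, 1.16°, 19.54°, 285.24°.
Largest gap = 285.24° ⇒ minimal covering band is its complement: 360° − 285.24° = 74.76°.
Band runs from -79.79° eastward to -5.03°.

74.76°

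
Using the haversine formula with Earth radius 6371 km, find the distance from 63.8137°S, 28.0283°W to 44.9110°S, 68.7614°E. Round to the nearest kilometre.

Δλ = 68.7614 − -28.0283 = 96.7897°.
Δφ = -44.9110 − -63.8137 = 18.9027°.
a = sin²(Δφ/2) + cos φ₁ · cos φ₂ · sin²(Δλ/2) = 0.201701.
c = 2·atan2(√a, √(1−a)) = 0.93154 rad → d = 6371·c ≈ 5934.85 km.

5935 km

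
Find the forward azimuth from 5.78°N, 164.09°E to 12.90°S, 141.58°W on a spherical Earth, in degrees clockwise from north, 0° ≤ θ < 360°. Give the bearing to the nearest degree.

Δλ = -141.58 − 164.09 = -305.67°; wrapped into (−180°, 180°]: 54.33°.
θ = atan2( sin Δλ · cos φ₂ , cos φ₁ · sin φ₂ − sin φ₁ · cos φ₂ · cos Δλ )
  = atan2(0.79189, -0.27936) = 109.432° → normalised to [0°, 360°): 109.432°.

109°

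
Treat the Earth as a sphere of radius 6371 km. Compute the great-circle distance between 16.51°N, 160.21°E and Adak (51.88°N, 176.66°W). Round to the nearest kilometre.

4430 km

Δλ = -176.66 − 160.21 = -336.87°; wrapped into (−180°, 180°]: 23.13°.
Δφ = 51.88 − 16.51 = 35.37°.
a = sin²(Δφ/2) + cos φ₁ · cos φ₂ · sin²(Δλ/2) = 0.116073.
c = 2·atan2(√a, √(1−a)) = 0.69531 rad → d = 6371·c ≈ 4429.82 km.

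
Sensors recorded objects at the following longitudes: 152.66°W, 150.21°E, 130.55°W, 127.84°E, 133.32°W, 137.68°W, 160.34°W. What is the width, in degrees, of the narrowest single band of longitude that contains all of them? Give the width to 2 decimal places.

101.61°

Sort the longitudes: -160.34°, -152.66°, -137.68°, -133.32°, -130.55°, +127.84°, +150.21°.
Eastward gaps between consecutive values (wrapping around): 7.68°, 14.98°, 4.36°, 2.77°, 258.39°, 22.37°, 49.45°.
Largest gap = 258.39° ⇒ minimal covering band is its complement: 360° − 258.39° = 101.61°.
Band runs from +127.84° eastward to -130.55°, crossing the antimeridian.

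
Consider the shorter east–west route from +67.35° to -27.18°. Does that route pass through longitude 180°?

No

Signed shortest Δλ = ((-27.18 − 67.35 + 180) mod 360) − 180 = -94.53°.
Going west by 94.53° from +67.35° reaches -27.18° without touching 180°.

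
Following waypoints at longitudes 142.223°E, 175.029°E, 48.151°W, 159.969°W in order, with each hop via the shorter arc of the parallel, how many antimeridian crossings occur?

Leg 1: +142.223° → +175.029°, shortest Δλ = 32.806° (east) — does not cross 180°.
Leg 2: +175.029° → -48.151°, shortest Δλ = 136.82° (east) — crosses 180°.
Leg 3: -48.151° → -159.969°, shortest Δλ = -111.818° (west) — does not cross 180°.
Total crossings: 1.

1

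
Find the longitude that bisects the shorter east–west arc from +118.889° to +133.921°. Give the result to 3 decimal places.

Signed shortest Δλ from +118.889° to +133.921° is +15.032°.
Midpoint longitude = +118.889° + (+15.032°)/2 = +118.889° + 7.516° = +126.405°.

+126.405°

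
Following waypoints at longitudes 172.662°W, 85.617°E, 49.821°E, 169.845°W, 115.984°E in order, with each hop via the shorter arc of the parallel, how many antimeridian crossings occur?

Leg 1: -172.662° → +85.617°, shortest Δλ = -101.721° (west) — crosses 180°.
Leg 2: +85.617° → +49.821°, shortest Δλ = -35.796° (west) — does not cross 180°.
Leg 3: +49.821° → -169.845°, shortest Δλ = 140.334° (east) — crosses 180°.
Leg 4: -169.845° → +115.984°, shortest Δλ = -74.171° (west) — crosses 180°.
Total crossings: 3.

3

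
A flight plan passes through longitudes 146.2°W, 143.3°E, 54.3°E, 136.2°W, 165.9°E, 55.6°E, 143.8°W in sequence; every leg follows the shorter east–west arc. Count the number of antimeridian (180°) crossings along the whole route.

Leg 1: -146.2° → +143.3°, shortest Δλ = -70.5° (west) — crosses 180°.
Leg 2: +143.3° → +54.3°, shortest Δλ = -89.0° (west) — does not cross 180°.
Leg 3: +54.3° → -136.2°, shortest Δλ = 169.5° (east) — crosses 180°.
Leg 4: -136.2° → +165.9°, shortest Δλ = -57.9° (west) — crosses 180°.
Leg 5: +165.9° → +55.6°, shortest Δλ = -110.3° (west) — does not cross 180°.
Leg 6: +55.6° → -143.8°, shortest Δλ = 160.6° (east) — crosses 180°.
Total crossings: 4.

4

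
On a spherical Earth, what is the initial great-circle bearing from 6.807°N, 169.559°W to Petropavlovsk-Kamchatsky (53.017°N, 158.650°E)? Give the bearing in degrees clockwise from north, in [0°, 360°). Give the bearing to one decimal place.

Δλ = 158.650 − -169.559 = 328.209°; wrapped into (−180°, 180°]: -31.791°.
θ = atan2( sin Δλ · cos φ₂ , cos φ₁ · sin φ₂ − sin φ₁ · cos φ₂ · cos Δλ )
  = atan2(-0.31692, 0.73258) = -23.394° → normalised to [0°, 360°): 336.606°.

336.6°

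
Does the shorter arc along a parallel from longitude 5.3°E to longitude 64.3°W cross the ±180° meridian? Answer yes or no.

Signed shortest Δλ = ((-64.3 − 5.3 + 180) mod 360) − 180 = -69.6°.
Going west by 69.6° from +5.3° reaches -64.3° without touching 180°.

No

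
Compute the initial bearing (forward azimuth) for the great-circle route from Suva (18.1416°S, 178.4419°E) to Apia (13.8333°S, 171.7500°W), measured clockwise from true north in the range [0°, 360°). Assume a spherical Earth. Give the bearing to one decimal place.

66.9°

Δλ = -171.7500 − 178.4419 = -350.1919°; wrapped into (−180°, 180°]: 9.8081°.
θ = atan2( sin Δλ · cos φ₂ , cos φ₁ · sin φ₂ − sin φ₁ · cos φ₂ · cos Δλ )
  = atan2(0.16541, 0.07070) = 66.856° → normalised to [0°, 360°): 66.856°.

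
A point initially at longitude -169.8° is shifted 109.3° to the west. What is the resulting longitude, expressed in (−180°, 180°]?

+80.9°

Start at -169.8°; shift −109.3° → -279.1°.
-279.1° lies outside (−180°, 180°]; add 360° → +80.9°.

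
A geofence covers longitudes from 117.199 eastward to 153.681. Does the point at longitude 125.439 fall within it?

Yes

Band width going east from +117.199° to +153.681°: ((153.681 − 117.199) mod 360) = 36.482°.
Offset of +125.439° east of the west edge: ((125.439 − 117.199) mod 360) = 8.240°.
8.240° ≤ 36.482° ⇒ inside.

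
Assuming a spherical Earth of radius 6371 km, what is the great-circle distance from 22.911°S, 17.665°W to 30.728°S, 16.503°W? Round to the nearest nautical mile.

Δλ = -16.503 − -17.665 = 1.162°.
Δφ = -30.728 − -22.911 = -7.817°.
a = sin²(Δφ/2) + cos φ₁ · cos φ₂ · sin²(Δλ/2) = 0.004728.
c = 2·atan2(√a, √(1−a)) = 0.13762 rad → d = 6371·c ≈ 876.81 km ≈ 473.44 nmi.

473 nmi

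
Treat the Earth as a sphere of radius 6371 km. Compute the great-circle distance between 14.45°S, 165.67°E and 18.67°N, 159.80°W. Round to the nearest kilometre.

5279 km

Δλ = -159.80 − 165.67 = -325.47°; wrapped into (−180°, 180°]: 34.53°.
Δφ = 18.67 − -14.45 = 33.12°.
a = sin²(Δφ/2) + cos φ₁ · cos φ₂ · sin²(Δλ/2) = 0.162046.
c = 2·atan2(√a, √(1−a)) = 0.82860 rad → d = 6371·c ≈ 5279.01 km.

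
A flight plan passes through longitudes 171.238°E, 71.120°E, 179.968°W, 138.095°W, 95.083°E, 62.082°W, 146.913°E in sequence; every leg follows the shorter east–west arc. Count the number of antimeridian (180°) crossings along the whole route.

3

Leg 1: +171.238° → +71.120°, shortest Δλ = -100.118° (west) — does not cross 180°.
Leg 2: +71.120° → -179.968°, shortest Δλ = 108.912° (east) — crosses 180°.
Leg 3: -179.968° → -138.095°, shortest Δλ = 41.873° (east) — does not cross 180°.
Leg 4: -138.095° → +95.083°, shortest Δλ = -126.822° (west) — crosses 180°.
Leg 5: +95.083° → -62.082°, shortest Δλ = -157.165° (west) — does not cross 180°.
Leg 6: -62.082° → +146.913°, shortest Δλ = -151.005° (west) — crosses 180°.
Total crossings: 3.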